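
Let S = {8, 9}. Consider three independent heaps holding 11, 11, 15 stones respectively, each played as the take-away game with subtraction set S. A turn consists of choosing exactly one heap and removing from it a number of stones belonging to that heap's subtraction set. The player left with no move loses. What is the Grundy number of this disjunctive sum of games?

All heaps use S = {8, 9}:
G(0) = 0
G(1) = mex{} = 0
G(2) = mex{} = 0
G(3) = mex{} = 0
G(4) = mex{} = 0
G(5) = mex{} = 0
G(6) = mex{} = 0
G(7) = mex{} = 0
G(8) = mex{0} = 1
G(9) = mex{0,0} = 1
G(10) = mex{0,0} = 1
G(11) = mex{0,0} = 1
G(12) = mex{0,0} = 1
G(13) = mex{0,0} = 1
G(14) = mex{0,0} = 1
G(15) = mex{0,0} = 1
Heap A: G(11) = 1.
Heap B: G(11) = 1.
Heap C: G(15) = 1.
Combined Grundy value = 1 ⊕ 1 ⊕ 1 = 1.

1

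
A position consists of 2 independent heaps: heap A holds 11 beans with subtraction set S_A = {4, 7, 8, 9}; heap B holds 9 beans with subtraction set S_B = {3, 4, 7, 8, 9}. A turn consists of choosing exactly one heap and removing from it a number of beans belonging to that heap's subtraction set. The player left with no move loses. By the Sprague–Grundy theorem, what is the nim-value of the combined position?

1

Heap A, S = {4, 7, 8, 9}:
n :  0  1  2  3  4  5  6  7  8  9 10 11
G :  0  0  0  0  1  1  1  1  2  2  2  2
G_A(11) = 2.
Heap B, S = {3, 4, 7, 8, 9}:
G(0) = 0
G(1) = mex{} = 0
G(2) = mex{} = 0
G(3) = mex{0} = 1
G(4) = mex{0,0} = 1
G(5) = mex{0,0} = 1
G(6) = mex{1,0} = 2
G(7) = mex{1,1,0} = 2
G(8) = mex{1,1,0,0} = 2
G(9) = mex{2,1,0,0,0} = 3
G_B(9) = 3.
Combined Grundy value = 2 ⊕ 3 = 1.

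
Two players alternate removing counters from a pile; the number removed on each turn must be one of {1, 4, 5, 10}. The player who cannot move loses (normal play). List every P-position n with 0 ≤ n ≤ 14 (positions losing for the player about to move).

n :  0  1  2  3  4  5  6  7  8  9 10 11 12 13 14
G :  0  1  0  1  2  3  2  3  0  1  4  0  1  2  0
P-positions are exactly the n with G(n) = 0.

0, 2, 8, 11, 14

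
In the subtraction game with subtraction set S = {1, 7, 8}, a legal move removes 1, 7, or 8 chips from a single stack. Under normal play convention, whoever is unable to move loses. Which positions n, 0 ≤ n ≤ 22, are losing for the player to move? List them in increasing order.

n :  0  1  2  3  4  5  6  7  8  9 10 11 12 13 14 15 16 17 18 19 20 21 22
G :  0  1  0  1  0  1  0  1  2  3  2  3  2  3  2  0  1  0  1  0  1  0  1
P-positions are exactly the n with G(n) = 0.

0, 2, 4, 6, 15, 17, 19, 21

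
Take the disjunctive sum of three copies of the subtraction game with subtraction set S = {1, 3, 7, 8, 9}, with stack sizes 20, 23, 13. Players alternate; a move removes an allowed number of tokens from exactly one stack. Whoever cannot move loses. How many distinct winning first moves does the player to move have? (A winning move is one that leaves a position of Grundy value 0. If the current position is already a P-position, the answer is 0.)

3

All stacks use S = {1, 3, 7, 8, 9}:
G(0) = 0
G(1) = mex{0} = 1
G(2) = mex{1} = 0
G(3) = mex{0,0} = 1
G(4) = mex{1,1} = 0
G(5) = mex{0,0} = 1
G(6) = mex{1,1} = 0
G(7) = mex{0,0,0} = 1
G(8) = mex{1,1,1,0} = 2
G(9) = mex{2,0,0,1,0} = 3
G(10) = mex{3,1,1,0,1} = 2
G(11) = mex{2,2,0,1,0} = 3
G(12) = mex{3,3,1,0,1} = 2
G(13) = mex{2,2,0,1,0} = 3
G(14) = mex{3,3,1,0,1} = 2
G(15) = mex{2,2,2,1,0} = 3
G(16) = mex{3,3,3,2,1} = 0
G(17) = mex{0,2,2,3,2} = 1
G(18) = mex{1,3,3,2,3} = 0
G(19) = mex{0,0,2,3,2} = 1
G(20) = mex{1,1,3,2,3} = 0
G(21) = mex{0,0,2,3,2} = 1
G(22) = mex{1,1,3,2,3} = 0
G(23) = mex{0,0,0,3,2} = 1
Stack A: G(20) = 0.
Stack B: G(23) = 1.
Stack C: G(13) = 3.
Combined Grundy value = 0 ⊕ 1 ⊕ 3 = 2.
A winning move leaves total XOR = 0, i.e. changes one component's Grundy value g to g ⊕ X where X is the current total.
Stack A: need g' = 0⊕2 = 2. Options: 20−1→G=1, 20−3→G=1, 20−7→G=3, 20−8→G=2, 20−9→G=3. Hits: 1.
Stack B: need g' = 1⊕2 = 3. Options: 23−1→G=0, 23−3→G=0, 23−7→G=0, 23−8→G=3, 23−9→G=2. Hits: 1.
Stack C: need g' = 3⊕2 = 1. Options: 13−1→G=2, 13−3→G=2, 13−7→G=0, 13−8→G=1, 13−9→G=0. Hits: 1.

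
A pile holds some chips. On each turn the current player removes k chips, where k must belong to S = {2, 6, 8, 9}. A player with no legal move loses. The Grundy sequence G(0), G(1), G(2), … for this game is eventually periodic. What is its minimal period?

G(0) = 0
G(1) = mex{} = 0
G(2) = mex{0} = 1
G(3) = mex{0} = 1
G(4) = mex{1} = 0
G(5) = mex{1} = 0
G(6) = mex{0,0} = 1
G(7) = mex{0,0} = 1
G(8) = mex{1,1,0} = 2
G(9) = mex{1,1,0,0} = 2
G(10) = mex{2,0,1,0} = 3
G(11) = mex{2,0,1,1} = 3
G(12) = mex{3,1,0,1} = 2
G(13) = mex{3,1,0,0} = 2
G(14) = mex{2,2,1,0} = 3
G(15) = mex{2,2,1,1} = 0
G(16) = mex{3,3,2,1} = 0
G(17) = mex{0,3,2,2} = 1
G(18) = mex{0,2,3,2} = 1
G(19) = mex{1,2,3,3} = 0
G(20) = mex{1,3,2,3} = 0
G(21) = mex{0,0,2,2} = 1
G(22) = mex{0,0,3,2} = 1
G(23) = mex{1,1,0,3} = 2
G(24) = mex{1,1,0,0} = 2
G(25) = mex{2,0,1,0} = 3
G(26) = mex{2,0,1,1} = 3
G(27) = mex{3,1,0,1} = 2
G(28) = mex{3,1,0,0} = 2
G(29) = mex{2,2,1,0} = 3
G(30) = mex{2,2,1,1} = 0
G(31) = mex{3,3,2,1} = 0
G(n+15) = G(n) holds for n = 0,…,8 (a full window of length max(S) = 9), so the sequence is purely periodic with period 15.

15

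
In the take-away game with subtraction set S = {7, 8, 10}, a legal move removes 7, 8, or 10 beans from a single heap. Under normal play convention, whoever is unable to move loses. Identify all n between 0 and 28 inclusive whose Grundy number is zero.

0, 1, 2, 3, 4, 5, 6, 17, 18, 19, 20, 21, 22, 23

G(0) = 0
G(1) = mex{} = 0
G(2) = mex{} = 0
G(3) = mex{} = 0
G(4) = mex{} = 0
G(5) = mex{} = 0
G(6) = mex{} = 0
G(7) = mex{0} = 1
G(8) = mex{0,0} = 1
G(9) = mex{0,0} = 1
G(10) = mex{0,0,0} = 1
G(11) = mex{0,0,0} = 1
G(12) = mex{0,0,0} = 1
G(13) = mex{0,0,0} = 1
G(14) = mex{1,0,0} = 2
G(15) = mex{1,1,0} = 2
G(16) = mex{1,1,0} = 2
G(17) = mex{1,1,1} = 0
G(18) = mex{1,1,1} = 0
G(19) = mex{1,1,1} = 0
G(20) = mex{1,1,1} = 0
G(21) = mex{2,1,1} = 0
G(22) = mex{2,2,1} = 0
G(23) = mex{2,2,1} = 0
G(24) = mex{0,2,2} = 1
G(25) = mex{0,0,2} = 1
G(26) = mex{0,0,2} = 1
G(27) = mex{0,0,0} = 1
G(28) = mex{0,0,0} = 1
P-positions are exactly the n with G(n) = 0.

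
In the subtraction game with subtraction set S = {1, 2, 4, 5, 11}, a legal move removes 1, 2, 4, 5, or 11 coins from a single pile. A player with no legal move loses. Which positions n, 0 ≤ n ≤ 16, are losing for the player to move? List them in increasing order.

0, 3, 6, 9, 12, 15

n :  0  1  2  3  4  5  6  7  8  9 10 11 12 13 14 15 16
G :  0  1  2  0  1  2  0  1  2  0  1  2  0  1  2  0  1
P-positions are exactly the n with G(n) = 0.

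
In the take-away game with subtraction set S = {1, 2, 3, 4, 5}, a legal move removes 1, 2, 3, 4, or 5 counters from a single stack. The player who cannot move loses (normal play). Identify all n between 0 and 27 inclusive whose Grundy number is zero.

0, 6, 12, 18, 24

G(0) = 0
G(1) = mex{0} = 1
G(2) = mex{1,0} = 2
G(3) = mex{2,1,0} = 3
G(4) = mex{3,2,1,0} = 4
G(5) = mex{4,3,2,1,0} = 5
G(6) = mex{5,4,3,2,1} = 0
G(7) = mex{0,5,4,3,2} = 1
G(8) = mex{1,0,5,4,3} = 2
G(9) = mex{2,1,0,5,4} = 3
G(10) = mex{3,2,1,0,5} = 4
G(11) = mex{4,3,2,1,0} = 5
G(12) = mex{5,4,3,2,1} = 0
G(13) = mex{0,5,4,3,2} = 1
G(14) = mex{1,0,5,4,3} = 2
G(15) = mex{2,1,0,5,4} = 3
G(16) = mex{3,2,1,0,5} = 4
G(17) = mex{4,3,2,1,0} = 5
G(18) = mex{5,4,3,2,1} = 0
G(19) = mex{0,5,4,3,2} = 1
G(20) = mex{1,0,5,4,3} = 2
G(21) = mex{2,1,0,5,4} = 3
G(22) = mex{3,2,1,0,5} = 4
G(23) = mex{4,3,2,1,0} = 5
G(24) = mex{5,4,3,2,1} = 0
G(25) = mex{0,5,4,3,2} = 1
G(26) = mex{1,0,5,4,3} = 2
G(27) = mex{2,1,0,5,4} = 3
P-positions are exactly the n with G(n) = 0.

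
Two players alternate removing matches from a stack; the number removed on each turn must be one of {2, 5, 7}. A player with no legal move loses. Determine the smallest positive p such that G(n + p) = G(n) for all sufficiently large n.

G(0) = 0
G(1) = mex{} = 0
G(2) = mex{0} = 1
G(3) = mex{0} = 1
G(4) = mex{1} = 0
G(5) = mex{1,0} = 2
G(6) = mex{0,0} = 1
G(7) = mex{2,1,0} = 3
G(8) = mex{1,1,0} = 2
G(9) = mex{3,0,1} = 2
G(10) = mex{2,2,1} = 0
G(11) = mex{2,1,0} = 3
G(12) = mex{0,3,2} = 1
G(13) = mex{3,2,1} = 0
G(14) = mex{1,2,3} = 0
G(15) = mex{0,0,2} = 1
G(16) = mex{0,3,2} = 1
G(17) = mex{1,1,0} = 2
G(18) = mex{1,0,3} = 2
G(19) = mex{2,0,1} = 3
G(20) = mex{2,1,0} = 3
G(21) = mex{3,1,0} = 2
G(22) = mex{3,2,1} = 0
G(23) = mex{2,2,1} = 0
G(24) = mex{0,3,2} = 1
G(25) = mex{0,3,2} = 1
G(26) = mex{1,2,3} = 0
G(27) = mex{1,0,3} = 2
G(28) = mex{0,0,2} = 1
G(29) = mex{2,1,0} = 3
G(30) = mex{1,1,0} = 2
G(31) = mex{3,0,1} = 2
G(32) = mex{2,2,1} = 0
G(33) = mex{2,1,0} = 3
G(34) = mex{0,3,2} = 1
G(35) = mex{3,2,1} = 0
G(36) = mex{1,2,3} = 0
G(37) = mex{0,0,2} = 1
G(38) = mex{0,3,2} = 1
G(39) = mex{1,1,0} = 2
G(40) = mex{1,0,3} = 2
G(41) = mex{2,0,1} = 3
G(42) = mex{2,1,0} = 3
G(43) = mex{3,1,0} = 2
G(44) = mex{3,2,1} = 0
G(45) = mex{2,2,1} = 0
G(n+22) = G(n) holds for n = 0,…,6 (a full window of length max(S) = 7), so the sequence is purely periodic with period 22.

22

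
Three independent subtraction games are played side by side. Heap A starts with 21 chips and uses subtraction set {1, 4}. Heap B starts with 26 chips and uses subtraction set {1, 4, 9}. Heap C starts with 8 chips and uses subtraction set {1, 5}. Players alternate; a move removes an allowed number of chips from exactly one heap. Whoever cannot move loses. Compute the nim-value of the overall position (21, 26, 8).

0

Heap A, S = {1, 4}:
n :  0  1  2  3  4  5  6  7  8  9 10 11 12 13 14 15 16 17 18 19 20 21
G :  0  1  0  1  2  0  1  0  1  2  0  1  0  1  2  0  1  0  1  2  0  1
G_A(21) = 1.
Heap B, S = {1, 4, 9}:
n :  0  1  2  3  4  5  6  7  8  9 10 11 12 13 14 15 16 17 18 19 20 21 22 23 24 25 26
G :  0  1  0  1  2  0  1  0  1  2  0  1  0  1  2  0  1  0  1  2  0  1  0  1  2  0  1
G_B(26) = 1.
Heap C, S = {1, 5}:
n : 0 1 2 3 4 5 6 7 8
G : 0 1 0 1 0 1 0 1 0
G_C(8) = 0.
Combined Grundy value = 1 ⊕ 1 ⊕ 0 = 0.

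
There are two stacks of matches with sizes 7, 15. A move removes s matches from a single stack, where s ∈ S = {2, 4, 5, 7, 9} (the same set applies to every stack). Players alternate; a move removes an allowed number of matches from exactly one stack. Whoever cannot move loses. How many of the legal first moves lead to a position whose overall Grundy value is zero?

All stacks use S = {2, 4, 5, 7, 9}:
G(0) = 0
G(1) = mex{} = 0
G(2) = mex{0} = 1
G(3) = mex{0} = 1
G(4) = mex{1,0} = 2
G(5) = mex{1,0,0} = 2
G(6) = mex{2,1,0} = 3
G(7) = mex{2,1,1,0} = 3
G(8) = mex{3,2,1,0} = 4
G(9) = mex{3,2,2,1,0} = 4
G(10) = mex{4,3,2,1,0} = 5
G(11) = mex{4,3,3,2,1} = 0
G(12) = mex{5,4,3,2,1} = 0
G(13) = mex{0,4,4,3,2} = 1
G(14) = mex{0,5,4,3,2} = 1
G(15) = mex{1,0,5,4,3} = 2
Stack A: G(7) = 3.
Stack B: G(15) = 2.
Combined Grundy value = 3 ⊕ 2 = 1.
A winning move leaves total XOR = 0, i.e. changes one component's Grundy value g to g ⊕ X where X is the current total.
Stack A: need g' = 3⊕1 = 2. Options: 7−2→G=2, 7−4→G=1, 7−5→G=1, 7−7→G=0. Hits: 1.
Stack B: need g' = 2⊕1 = 3. Options: 15−2→G=1, 15−4→G=0, 15−5→G=5, 15−7→G=4, 15−9→G=3. Hits: 1.

2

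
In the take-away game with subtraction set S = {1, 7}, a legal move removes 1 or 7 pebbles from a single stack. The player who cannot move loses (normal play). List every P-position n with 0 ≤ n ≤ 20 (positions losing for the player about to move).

0, 2, 4, 6, 8, 10, 12, 14, 16, 18, 20

n :  0  1  2  3  4  5  6  7  8  9 10 11 12 13 14 15 16 17 18 19 20
G :  0  1  0  1  0  1  0  1  0  1  0  1  0  1  0  1  0  1  0  1  0
P-positions are exactly the n with G(n) = 0.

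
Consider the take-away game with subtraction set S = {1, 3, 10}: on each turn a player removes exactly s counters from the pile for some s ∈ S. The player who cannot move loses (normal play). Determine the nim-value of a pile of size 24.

3

G(0) = 0
G(1) = mex{0} = 1
G(2) = mex{1} = 0
G(3) = mex{0,0} = 1
G(4) = mex{1,1} = 0
G(5) = mex{0,0} = 1
G(6) = mex{1,1} = 0
G(7) = mex{0,0} = 1
G(8) = mex{1,1} = 0
G(9) = mex{0,0} = 1
G(10) = mex{1,1,0} = 2
G(11) = mex{2,0,1} = 3
G(12) = mex{3,1,0} = 2
G(13) = mex{2,2,1} = 0
G(14) = mex{0,3,0} = 1
G(15) = mex{1,2,1} = 0
G(16) = mex{0,0,0} = 1
G(17) = mex{1,1,1} = 0
G(18) = mex{0,0,0} = 1
G(19) = mex{1,1,1} = 0
G(20) = mex{0,0,2} = 1
G(21) = mex{1,1,3} = 0
G(22) = mex{0,0,2} = 1
G(23) = mex{1,1,0} = 2
G(24) = mex{2,0,1} = 3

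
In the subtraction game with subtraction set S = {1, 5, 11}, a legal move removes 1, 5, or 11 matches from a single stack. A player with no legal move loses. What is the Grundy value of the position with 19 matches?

1

n :  0  1  2  3  4  5  6  7  8  9 10 11 12 13 14 15 16 17 18 19
G :  0  1  0  1  0  1  0  1  0  1  0  1  0  1  0  1  0  1  0  1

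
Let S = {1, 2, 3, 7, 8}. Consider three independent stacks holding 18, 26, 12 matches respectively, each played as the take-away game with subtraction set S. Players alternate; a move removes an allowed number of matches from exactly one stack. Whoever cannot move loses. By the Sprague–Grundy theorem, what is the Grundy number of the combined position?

All stacks use S = {1, 2, 3, 7, 8}:
G(0) = 0
G(1) = mex{0} = 1
G(2) = mex{1,0} = 2
G(3) = mex{2,1,0} = 3
G(4) = mex{3,2,1} = 0
G(5) = mex{0,3,2} = 1
G(6) = mex{1,0,3} = 2
G(7) = mex{2,1,0,0} = 3
G(8) = mex{3,2,1,1,0} = 4
G(9) = mex{4,3,2,2,1} = 0
G(10) = mex{0,4,3,3,2} = 1
G(11) = mex{1,0,4,0,3} = 2
G(12) = mex{2,1,0,1,0} = 3
G(13) = mex{3,2,1,2,1} = 0
G(14) = mex{0,3,2,3,2} = 1
G(15) = mex{1,0,3,4,3} = 2
G(16) = mex{2,1,0,0,4} = 3
G(17) = mex{3,2,1,1,0} = 4
G(18) = mex{4,3,2,2,1} = 0
G(19) = mex{0,4,3,3,2} = 1
G(20) = mex{1,0,4,0,3} = 2
G(21) = mex{2,1,0,1,0} = 3
G(22) = mex{3,2,1,2,1} = 0
G(23) = mex{0,3,2,3,2} = 1
G(24) = mex{1,0,3,4,3} = 2
G(25) = mex{2,1,0,0,4} = 3
G(26) = mex{3,2,1,1,0} = 4
Stack A: G(18) = 0.
Stack B: G(26) = 4.
Stack C: G(12) = 3.
Combined Grundy value = 0 ⊕ 4 ⊕ 3 = 7.

7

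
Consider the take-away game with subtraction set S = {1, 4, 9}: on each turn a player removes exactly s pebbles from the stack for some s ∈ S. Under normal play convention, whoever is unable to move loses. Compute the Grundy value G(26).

1

n :  0  1  2  3  4  5  6  7  8  9 10 11 12 13 14 15 16 17 18 19 20 21 22 23 24 25 26
G :  0  1  0  1  2  0  1  0  1  2  0  1  0  1  2  0  1  0  1  2  0  1  0  1  2  0  1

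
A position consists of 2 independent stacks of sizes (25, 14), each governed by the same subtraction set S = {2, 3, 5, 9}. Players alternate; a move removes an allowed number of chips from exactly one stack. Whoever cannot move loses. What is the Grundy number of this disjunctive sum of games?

All stacks use S = {2, 3, 5, 9}:
G(0) = 0
G(1) = mex{} = 0
G(2) = mex{0} = 1
G(3) = mex{0,0} = 1
G(4) = mex{1,0} = 2
G(5) = mex{1,1,0} = 2
G(6) = mex{2,1,0} = 3
G(7) = mex{2,2,1} = 0
G(8) = mex{3,2,1} = 0
G(9) = mex{0,3,2,0} = 1
G(10) = mex{0,0,2,0} = 1
G(11) = mex{1,0,3,1} = 2
G(12) = mex{1,1,0,1} = 2
G(13) = mex{2,1,0,2} = 3
G(14) = mex{2,2,1,2} = 0
G(15) = mex{3,2,1,3} = 0
G(16) = mex{0,3,2,0} = 1
G(17) = mex{0,0,2,0} = 1
G(18) = mex{1,0,3,1} = 2
G(19) = mex{1,1,0,1} = 2
G(20) = mex{2,1,0,2} = 3
G(21) = mex{2,2,1,2} = 0
G(22) = mex{3,2,1,3} = 0
G(23) = mex{0,3,2,0} = 1
G(24) = mex{0,0,2,0} = 1
G(25) = mex{1,0,3,1} = 2
Stack A: G(25) = 2.
Stack B: G(14) = 0.
Combined Grundy value = 2 ⊕ 0 = 2.

2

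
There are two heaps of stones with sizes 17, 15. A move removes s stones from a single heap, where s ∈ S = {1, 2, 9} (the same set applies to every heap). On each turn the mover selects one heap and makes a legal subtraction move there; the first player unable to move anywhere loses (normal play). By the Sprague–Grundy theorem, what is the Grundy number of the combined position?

3

All heaps use S = {1, 2, 9}:
G(0) = 0
G(1) = mex{0} = 1
G(2) = mex{1,0} = 2
G(3) = mex{2,1} = 0
G(4) = mex{0,2} = 1
G(5) = mex{1,0} = 2
G(6) = mex{2,1} = 0
G(7) = mex{0,2} = 1
G(8) = mex{1,0} = 2
G(9) = mex{2,1,0} = 3
G(10) = mex{3,2,1} = 0
G(11) = mex{0,3,2} = 1
G(12) = mex{1,0,0} = 2
G(13) = mex{2,1,1} = 0
G(14) = mex{0,2,2} = 1
G(15) = mex{1,0,0} = 2
G(16) = mex{2,1,1} = 0
G(17) = mex{0,2,2} = 1
Heap A: G(17) = 1.
Heap B: G(15) = 2.
Combined Grundy value = 1 ⊕ 2 = 3.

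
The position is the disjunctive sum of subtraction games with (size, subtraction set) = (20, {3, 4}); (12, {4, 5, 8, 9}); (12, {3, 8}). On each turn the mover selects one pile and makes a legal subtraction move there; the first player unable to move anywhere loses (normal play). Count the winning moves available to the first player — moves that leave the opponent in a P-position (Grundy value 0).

Pile A, S = {3, 4}:
n :  0  1  2  3  4  5  6  7  8  9 10 11 12 13 14 15 16 17 18 19 20
G :  0  0  0  1  1  1  2  0  0  0  1  1  1  2  0  0  0  1  1  1  2
G_A(20) = 2.
Pile B, S = {4, 5, 8, 9}:
G(0) = 0
G(1) = mex{} = 0
G(2) = mex{} = 0
G(3) = mex{} = 0
G(4) = mex{0} = 1
G(5) = mex{0,0} = 1
G(6) = mex{0,0} = 1
G(7) = mex{0,0} = 1
G(8) = mex{1,0,0} = 2
G(9) = mex{1,1,0,0} = 2
G(10) = mex{1,1,0,0} = 2
G(11) = mex{1,1,0,0} = 2
G(12) = mex{2,1,1,0} = 3
G_B(12) = 3.
Pile C, S = {3, 8}:
G(0) = 0
G(1) = mex{} = 0
G(2) = mex{} = 0
G(3) = mex{0} = 1
G(4) = mex{0} = 1
G(5) = mex{0} = 1
G(6) = mex{1} = 0
G(7) = mex{1} = 0
G(8) = mex{1,0} = 2
G(9) = mex{0,0} = 1
G(10) = mex{0,0} = 1
G(11) = mex{2,1} = 0
G(12) = mex{1,1} = 0
G_C(12) = 0.
Combined Grundy value = 2 ⊕ 3 ⊕ 0 = 1.
A winning move leaves total XOR = 0, i.e. changes one component's Grundy value g to g ⊕ X where X is the current total.
Pile A: need g' = 2⊕1 = 3. Options: 20−3→G=1, 20−4→G=0. Hits: 0.
Pile B: need g' = 3⊕1 = 2. Options: 12−4→G=2, 12−5→G=1, 12−8→G=1, 12−9→G=0. Hits: 1.
Pile C: need g' = 0⊕1 = 1. Options: 12−3→G=1, 12−8→G=1. Hits: 2.

3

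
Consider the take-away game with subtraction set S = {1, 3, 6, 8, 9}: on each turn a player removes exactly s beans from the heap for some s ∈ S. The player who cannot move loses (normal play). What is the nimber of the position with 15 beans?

1

G(0) = 0
G(1) = mex{0} = 1
G(2) = mex{1} = 0
G(3) = mex{0,0} = 1
G(4) = mex{1,1} = 0
G(5) = mex{0,0} = 1
G(6) = mex{1,1,0} = 2
G(7) = mex{2,0,1} = 3
G(8) = mex{3,1,0,0} = 2
G(9) = mex{2,2,1,1,0} = 3
G(10) = mex{3,3,0,0,1} = 2
G(11) = mex{2,2,1,1,0} = 3
G(12) = mex{3,3,2,0,1} = 4
G(13) = mex{4,2,3,1,0} = 5
G(14) = mex{5,3,2,2,1} = 0
G(15) = mex{0,4,3,3,2} = 1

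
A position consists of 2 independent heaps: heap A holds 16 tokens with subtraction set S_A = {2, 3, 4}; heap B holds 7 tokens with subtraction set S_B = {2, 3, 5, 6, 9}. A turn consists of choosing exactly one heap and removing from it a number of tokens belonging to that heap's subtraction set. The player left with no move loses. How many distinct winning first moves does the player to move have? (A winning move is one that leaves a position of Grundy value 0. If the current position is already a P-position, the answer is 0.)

Heap A, S = {2, 3, 4}:
G(0) = 0
G(1) = mex{} = 0
G(2) = mex{0} = 1
G(3) = mex{0,0} = 1
G(4) = mex{1,0,0} = 2
G(5) = mex{1,1,0} = 2
G(6) = mex{2,1,1} = 0
G(7) = mex{2,2,1} = 0
G(8) = mex{0,2,2} = 1
G(9) = mex{0,0,2} = 1
G(10) = mex{1,0,0} = 2
G(11) = mex{1,1,0} = 2
G(12) = mex{2,1,1} = 0
G(13) = mex{2,2,1} = 0
G(14) = mex{0,2,2} = 1
G(15) = mex{0,0,2} = 1
G(16) = mex{1,0,0} = 2
G_A(16) = 2.
Heap B, S = {2, 3, 5, 6, 9}:
n : 0 1 2 3 4 5 6 7
G : 0 0 1 1 2 2 3 3
G_B(7) = 3.
Combined Grundy value = 2 ⊕ 3 = 1.
A winning move leaves total XOR = 0, i.e. changes one component's Grundy value g to g ⊕ X where X is the current total.
Heap A: need g' = 2⊕1 = 3. Options: 16−2→G=1, 16−3→G=0, 16−4→G=0. Hits: 0.
Heap B: need g' = 3⊕1 = 2. Options: 7−2→G=2, 7−3→G=2, 7−5→G=1, 7−6→G=0. Hits: 2.

2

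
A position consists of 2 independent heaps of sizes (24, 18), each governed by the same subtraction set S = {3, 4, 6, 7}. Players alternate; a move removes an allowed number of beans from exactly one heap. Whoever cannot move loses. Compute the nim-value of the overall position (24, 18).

3

All heaps use S = {3, 4, 6, 7}:
n :  0  1  2  3  4  5  6  7  8  9 10 11 12 13 14 15 16 17 18 19 20 21 22 23 24
G :  0  0  0  1  1  1  2  2  2  3  0  0  0  1  1  1  2  2  2  3  0  0  0  1  1
Heap A: G(24) = 1.
Heap B: G(18) = 2.
Combined Grundy value = 1 ⊕ 2 = 3.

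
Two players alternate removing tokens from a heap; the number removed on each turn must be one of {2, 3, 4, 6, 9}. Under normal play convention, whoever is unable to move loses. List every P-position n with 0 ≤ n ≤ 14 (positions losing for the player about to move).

0, 1, 8, 13

n :  0  1  2  3  4  5  6  7  8  9 10 11 12 13 14
G :  0  0  1  1  2  2  3  3  0  4  1  5  2  0  3
P-positions are exactly the n with G(n) = 0.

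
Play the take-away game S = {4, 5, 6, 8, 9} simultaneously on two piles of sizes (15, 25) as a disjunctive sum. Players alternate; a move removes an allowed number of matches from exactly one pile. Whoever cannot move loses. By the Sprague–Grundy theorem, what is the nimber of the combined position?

All piles use S = {4, 5, 6, 8, 9}:
G(0) = 0
G(1) = mex{} = 0
G(2) = mex{} = 0
G(3) = mex{} = 0
G(4) = mex{0} = 1
G(5) = mex{0,0} = 1
G(6) = mex{0,0,0} = 1
G(7) = mex{0,0,0} = 1
G(8) = mex{1,0,0,0} = 2
G(9) = mex{1,1,0,0,0} = 2
G(10) = mex{1,1,1,0,0} = 2
G(11) = mex{1,1,1,0,0} = 2
G(12) = mex{2,1,1,1,0} = 3
G(13) = mex{2,2,1,1,1} = 0
G(14) = mex{2,2,2,1,1} = 0
G(15) = mex{2,2,2,1,1} = 0
G(16) = mex{3,2,2,2,1} = 0
G(17) = mex{0,3,2,2,2} = 1
G(18) = mex{0,0,3,2,2} = 1
G(19) = mex{0,0,0,2,2} = 1
G(20) = mex{0,0,0,3,2} = 1
G(21) = mex{1,0,0,0,3} = 2
G(22) = mex{1,1,0,0,0} = 2
G(23) = mex{1,1,1,0,0} = 2
G(24) = mex{1,1,1,0,0} = 2
G(25) = mex{2,1,1,1,0} = 3
Pile A: G(15) = 0.
Pile B: G(25) = 3.
Combined Grundy value = 0 ⊕ 3 = 3.

3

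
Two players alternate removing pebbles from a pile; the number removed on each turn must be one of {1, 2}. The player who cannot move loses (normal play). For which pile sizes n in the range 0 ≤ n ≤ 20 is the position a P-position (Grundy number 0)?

n :  0  1  2  3  4  5  6  7  8  9 10 11 12 13 14 15 16 17 18 19 20
G :  0  1  2  0  1  2  0  1  2  0  1  2  0  1  2  0  1  2  0  1  2
P-positions are exactly the n with G(n) = 0.

0, 3, 6, 9, 12, 15, 18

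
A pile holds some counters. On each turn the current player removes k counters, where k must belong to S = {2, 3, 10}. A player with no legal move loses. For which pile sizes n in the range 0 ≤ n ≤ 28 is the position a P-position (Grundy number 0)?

n :  0  1  2  3  4  5  6  7  8  9 10 11 12 13 14 15 16 17 18 19 20 21 22 23 24 25 26 27 28
G :  0  0  1  1  2  0  0  1  1  2  2  3  0  0  1  1  2  0  0  1  1  2  2  3  0  0  1  1  2
P-positions are exactly the n with G(n) = 0.

0, 1, 5, 6, 12, 13, 17, 18, 24, 25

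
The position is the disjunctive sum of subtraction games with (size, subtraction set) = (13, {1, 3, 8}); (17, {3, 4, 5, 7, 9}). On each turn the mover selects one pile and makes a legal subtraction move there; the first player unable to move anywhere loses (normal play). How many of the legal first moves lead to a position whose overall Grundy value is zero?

5

Pile A, S = {1, 3, 8}:
G(0) = 0
G(1) = mex{0} = 1
G(2) = mex{1} = 0
G(3) = mex{0,0} = 1
G(4) = mex{1,1} = 0
G(5) = mex{0,0} = 1
G(6) = mex{1,1} = 0
G(7) = mex{0,0} = 1
G(8) = mex{1,1,0} = 2
G(9) = mex{2,0,1} = 3
G(10) = mex{3,1,0} = 2
G(11) = mex{2,2,1} = 0
G(12) = mex{0,3,0} = 1
G(13) = mex{1,2,1} = 0
G_A(13) = 0.
Pile B, S = {3, 4, 5, 7, 9}:
G(0) = 0
G(1) = mex{} = 0
G(2) = mex{} = 0
G(3) = mex{0} = 1
G(4) = mex{0,0} = 1
G(5) = mex{0,0,0} = 1
G(6) = mex{1,0,0} = 2
G(7) = mex{1,1,0,0} = 2
G(8) = mex{1,1,1,0} = 2
G(9) = mex{2,1,1,0,0} = 3
G(10) = mex{2,2,1,1,0} = 3
G(11) = mex{2,2,2,1,0} = 3
G(12) = mex{3,2,2,1,1} = 0
G(13) = mex{3,3,2,2,1} = 0
G(14) = mex{3,3,3,2,1} = 0
G(15) = mex{0,3,3,2,2} = 1
G(16) = mex{0,0,3,3,2} = 1
G(17) = mex{0,0,0,3,2} = 1
G_B(17) = 1.
Combined Grundy value = 0 ⊕ 1 = 1.
A winning move leaves total XOR = 0, i.e. changes one component's Grundy value g to g ⊕ X where X is the current total.
Pile A: need g' = 0⊕1 = 1. Options: 13−1→G=1, 13−3→G=2, 13−8→G=1. Hits: 2.
Pile B: need g' = 1⊕1 = 0. Options: 17−3→G=0, 17−4→G=0, 17−5→G=0, 17−7→G=3, 17−9→G=2. Hits: 3.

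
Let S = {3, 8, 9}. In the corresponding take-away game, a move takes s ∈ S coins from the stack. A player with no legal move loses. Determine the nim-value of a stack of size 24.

n :  0  1  2  3  4  5  6  7  8  9 10 11 12 13 14 15 16 17 18 19 20 21 22 23 24
G :  0  0  0  1  1  1  0  0  2  1  1  3  0  0  2  1  1  0  0  0  1  1  1  0  0

0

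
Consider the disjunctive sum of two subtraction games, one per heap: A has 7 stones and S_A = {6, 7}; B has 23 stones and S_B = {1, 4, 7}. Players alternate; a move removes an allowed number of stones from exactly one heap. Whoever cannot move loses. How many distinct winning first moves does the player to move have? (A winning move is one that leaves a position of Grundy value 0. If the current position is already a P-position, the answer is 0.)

Heap A, S = {6, 7}:
n : 0 1 2 3 4 5 6 7
G : 0 0 0 0 0 0 1 1
G_A(7) = 1.
Heap B, S = {1, 4, 7}:
n :  0  1  2  3  4  5  6  7  8  9 10 11 12 13 14 15 16 17 18 19 20 21 22 23
G :  0  1  0  1  2  0  1  2  0  1  0  1  2  0  1  2  0  1  0  1  2  0  1  2
G_B(23) = 2.
Combined Grundy value = 1 ⊕ 2 = 3.
A winning move leaves total XOR = 0, i.e. changes one component's Grundy value g to g ⊕ X where X is the current total.
Heap A: need g' = 1⊕3 = 2. Options: 7−6→G=0, 7−7→G=0. Hits: 0.
Heap B: need g' = 2⊕3 = 1. Options: 23−1→G=1, 23−4→G=1, 23−7→G=0. Hits: 2.

2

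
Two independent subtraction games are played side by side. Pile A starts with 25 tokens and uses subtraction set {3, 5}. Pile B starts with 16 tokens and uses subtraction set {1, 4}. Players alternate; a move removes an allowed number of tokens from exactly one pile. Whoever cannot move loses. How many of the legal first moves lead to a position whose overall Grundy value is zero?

Pile A, S = {3, 5}:
n :  0  1  2  3  4  5  6  7  8  9 10 11 12 13 14 15 16 17 18 19 20 21 22 23 24 25
G :  0  0  0  1  1  1  2  2  0  0  0  1  1  1  2  2  0  0  0  1  1  1  2  2  0  0
G_A(25) = 0.
Pile B, S = {1, 4}:
n :  0  1  2  3  4  5  6  7  8  9 10 11 12 13 14 15 16
G :  0  1  0  1  2  0  1  0  1  2  0  1  0  1  2  0  1
G_B(16) = 1.
Combined Grundy value = 0 ⊕ 1 = 1.
A winning move leaves total XOR = 0, i.e. changes one component's Grundy value g to g ⊕ X where X is the current total.
Pile A: need g' = 0⊕1 = 1. Options: 25−3→G=2, 25−5→G=1. Hits: 1.
Pile B: need g' = 1⊕1 = 0. Options: 16−1→G=0, 16−4→G=0. Hits: 2.

3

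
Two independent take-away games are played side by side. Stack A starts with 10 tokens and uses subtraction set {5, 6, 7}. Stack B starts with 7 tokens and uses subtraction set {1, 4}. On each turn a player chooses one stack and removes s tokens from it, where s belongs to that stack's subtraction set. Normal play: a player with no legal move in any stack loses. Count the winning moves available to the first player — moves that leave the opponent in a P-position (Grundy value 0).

2

Stack A, S = {5, 6, 7}:
n :  0  1  2  3  4  5  6  7  8  9 10
G :  0  0  0  0  0  1  1  1  1  1  2
G_A(10) = 2.
Stack B, S = {1, 4}:
G(0) = 0
G(1) = mex{0} = 1
G(2) = mex{1} = 0
G(3) = mex{0} = 1
G(4) = mex{1,0} = 2
G(5) = mex{2,1} = 0
G(6) = mex{0,0} = 1
G(7) = mex{1,1} = 0
G_B(7) = 0.
Combined Grundy value = 2 ⊕ 0 = 2.
A winning move leaves total XOR = 0, i.e. changes one component's Grundy value g to g ⊕ X where X is the current total.
Stack A: need g' = 2⊕2 = 0. Options: 10−5→G=1, 10−6→G=0, 10−7→G=0. Hits: 2.
Stack B: need g' = 0⊕2 = 2. Options: 7−1→G=1, 7−4→G=1. Hits: 0.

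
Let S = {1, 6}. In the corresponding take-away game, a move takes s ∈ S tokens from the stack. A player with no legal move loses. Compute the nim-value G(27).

n :  0  1  2  3  4  5  6  7  8  9 10 11 12 13 14 15 16 17 18 19 20 21 22 23 24 25 26 27
G :  0  1  0  1  0  1  2  0  1  0  1  0  1  2  0  1  0  1  0  1  2  0  1  0  1  0  1  2

2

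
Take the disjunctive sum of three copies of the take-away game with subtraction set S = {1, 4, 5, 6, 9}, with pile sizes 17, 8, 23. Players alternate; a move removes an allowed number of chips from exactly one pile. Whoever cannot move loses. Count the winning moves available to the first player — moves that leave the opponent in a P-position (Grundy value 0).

1

All piles use S = {1, 4, 5, 6, 9}:
G(0) = 0
G(1) = mex{0} = 1
G(2) = mex{1} = 0
G(3) = mex{0} = 1
G(4) = mex{1,0} = 2
G(5) = mex{2,1,0} = 3
G(6) = mex{3,0,1,0} = 2
G(7) = mex{2,1,0,1} = 3
G(8) = mex{3,2,1,0} = 4
G(9) = mex{4,3,2,1,0} = 5
G(10) = mex{5,2,3,2,1} = 0
G(11) = mex{0,3,2,3,0} = 1
G(12) = mex{1,4,3,2,1} = 0
G(13) = mex{0,5,4,3,2} = 1
G(14) = mex{1,0,5,4,3} = 2
G(15) = mex{2,1,0,5,2} = 3
G(16) = mex{3,0,1,0,3} = 2
G(17) = mex{2,1,0,1,4} = 3
G(18) = mex{3,2,1,0,5} = 4
G(19) = mex{4,3,2,1,0} = 5
G(20) = mex{5,2,3,2,1} = 0
G(21) = mex{0,3,2,3,0} = 1
G(22) = mex{1,4,3,2,1} = 0
G(23) = mex{0,5,4,3,2} = 1
Pile A: G(17) = 3.
Pile B: G(8) = 4.
Pile C: G(23) = 1.
Combined Grundy value = 3 ⊕ 4 ⊕ 1 = 6.
A winning move leaves total XOR = 0, i.e. changes one component's Grundy value g to g ⊕ X where X is the current total.
Pile A: need g' = 3⊕6 = 5. Options: 17−1→G=2, 17−4→G=1, 17−5→G=0, 17−6→G=1, 17−9→G=4. Hits: 0.
Pile B: need g' = 4⊕6 = 2. Options: 8−1→G=3, 8−4→G=2, 8−5→G=1, 8−6→G=0. Hits: 1.
Pile C: need g' = 1⊕6 = 7. Options: 23−1→G=0, 23−4→G=5, 23−5→G=4, 23−6→G=3, 23−9→G=2. Hits: 0.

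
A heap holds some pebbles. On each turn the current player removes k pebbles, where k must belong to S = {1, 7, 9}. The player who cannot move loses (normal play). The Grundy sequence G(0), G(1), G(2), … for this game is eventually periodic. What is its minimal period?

2

G(0) = 0
G(1) = mex{0} = 1
G(2) = mex{1} = 0
G(3) = mex{0} = 1
G(4) = mex{1} = 0
G(5) = mex{0} = 1
G(6) = mex{1} = 0
G(7) = mex{0,0} = 1
G(8) = mex{1,1} = 0
G(9) = mex{0,0,0} = 1
G(10) = mex{1,1,1} = 0
G(11) = mex{0,0,0} = 1
G(12) = mex{1,1,1} = 0
G(13) = mex{0,0,0} = 1
G(14) = mex{1,1,1} = 0
G(n+2) = G(n) holds for n = 0,…,8 (a full window of length max(S) = 9), so the sequence is purely periodic with period 2.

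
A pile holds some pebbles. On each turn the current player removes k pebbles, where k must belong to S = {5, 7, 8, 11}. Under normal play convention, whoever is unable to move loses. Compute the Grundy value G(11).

2

G(0) = 0
G(1) = mex{} = 0
G(2) = mex{} = 0
G(3) = mex{} = 0
G(4) = mex{} = 0
G(5) = mex{0} = 1
G(6) = mex{0} = 1
G(7) = mex{0,0} = 1
G(8) = mex{0,0,0} = 1
G(9) = mex{0,0,0} = 1
G(10) = mex{1,0,0} = 2
G(11) = mex{1,0,0,0} = 2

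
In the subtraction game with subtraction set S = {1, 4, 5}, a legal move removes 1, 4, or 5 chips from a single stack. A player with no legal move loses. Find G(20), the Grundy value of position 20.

2

n :  0  1  2  3  4  5  6  7  8  9 10 11 12 13 14 15 16 17 18 19 20
G :  0  1  0  1  2  3  2  3  0  1  0  1  2  3  2  3  0  1  0  1  2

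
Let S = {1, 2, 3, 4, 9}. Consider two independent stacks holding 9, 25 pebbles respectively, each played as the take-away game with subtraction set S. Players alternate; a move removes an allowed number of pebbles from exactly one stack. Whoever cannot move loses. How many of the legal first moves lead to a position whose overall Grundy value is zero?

3

All stacks use S = {1, 2, 3, 4, 9}:
G(0) = 0
G(1) = mex{0} = 1
G(2) = mex{1,0} = 2
G(3) = mex{2,1,0} = 3
G(4) = mex{3,2,1,0} = 4
G(5) = mex{4,3,2,1} = 0
G(6) = mex{0,4,3,2} = 1
G(7) = mex{1,0,4,3} = 2
G(8) = mex{2,1,0,4} = 3
G(9) = mex{3,2,1,0,0} = 4
G(10) = mex{4,3,2,1,1} = 0
G(11) = mex{0,4,3,2,2} = 1
G(12) = mex{1,0,4,3,3} = 2
G(13) = mex{2,1,0,4,4} = 3
G(14) = mex{3,2,1,0,0} = 4
G(15) = mex{4,3,2,1,1} = 0
G(16) = mex{0,4,3,2,2} = 1
G(17) = mex{1,0,4,3,3} = 2
G(18) = mex{2,1,0,4,4} = 3
G(19) = mex{3,2,1,0,0} = 4
G(20) = mex{4,3,2,1,1} = 0
G(21) = mex{0,4,3,2,2} = 1
G(22) = mex{1,0,4,3,3} = 2
G(23) = mex{2,1,0,4,4} = 3
G(24) = mex{3,2,1,0,0} = 4
G(25) = mex{4,3,2,1,1} = 0
Stack A: G(9) = 4.
Stack B: G(25) = 0.
Combined Grundy value = 4 ⊕ 0 = 4.
A winning move leaves total XOR = 0, i.e. changes one component's Grundy value g to g ⊕ X where X is the current total.
Stack A: need g' = 4⊕4 = 0. Options: 9−1→G=3, 9−2→G=2, 9−3→G=1, 9−4→G=0, 9−9→G=0. Hits: 2.
Stack B: need g' = 0⊕4 = 4. Options: 25−1→G=4, 25−2→G=3, 25−3→G=2, 25−4→G=1, 25−9→G=1. Hits: 1.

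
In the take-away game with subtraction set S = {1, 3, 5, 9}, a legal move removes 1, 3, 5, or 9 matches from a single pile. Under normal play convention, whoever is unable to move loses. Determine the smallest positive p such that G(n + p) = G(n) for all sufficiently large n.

2

G(0) = 0
G(1) = mex{0} = 1
G(2) = mex{1} = 0
G(3) = mex{0,0} = 1
G(4) = mex{1,1} = 0
G(5) = mex{0,0,0} = 1
G(6) = mex{1,1,1} = 0
G(7) = mex{0,0,0} = 1
G(8) = mex{1,1,1} = 0
G(9) = mex{0,0,0,0} = 1
G(10) = mex{1,1,1,1} = 0
G(11) = mex{0,0,0,0} = 1
G(12) = mex{1,1,1,1} = 0
G(13) = mex{0,0,0,0} = 1
G(14) = mex{1,1,1,1} = 0
G(n+2) = G(n) holds for n = 0,…,8 (a full window of length max(S) = 9), so the sequence is purely periodic with period 2.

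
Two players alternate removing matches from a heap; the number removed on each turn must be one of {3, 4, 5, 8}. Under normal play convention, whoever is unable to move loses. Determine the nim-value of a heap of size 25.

1

G(0) = 0
G(1) = mex{} = 0
G(2) = mex{} = 0
G(3) = mex{0} = 1
G(4) = mex{0,0} = 1
G(5) = mex{0,0,0} = 1
G(6) = mex{1,0,0} = 2
G(7) = mex{1,1,0} = 2
G(8) = mex{1,1,1,0} = 2
G(9) = mex{2,1,1,0} = 3
G(10) = mex{2,2,1,0} = 3
G(11) = mex{2,2,2,1} = 0
G(12) = mex{3,2,2,1} = 0
G(13) = mex{3,3,2,1} = 0
G(14) = mex{0,3,3,2} = 1
G(15) = mex{0,0,3,2} = 1
G(16) = mex{0,0,0,2} = 1
G(17) = mex{1,0,0,3} = 2
G(18) = mex{1,1,0,3} = 2
G(19) = mex{1,1,1,0} = 2
G(20) = mex{2,1,1,0} = 3
G(21) = mex{2,2,1,0} = 3
G(22) = mex{2,2,2,1} = 0
G(23) = mex{3,2,2,1} = 0
G(24) = mex{3,3,2,1} = 0
G(25) = mex{0,3,3,2} = 1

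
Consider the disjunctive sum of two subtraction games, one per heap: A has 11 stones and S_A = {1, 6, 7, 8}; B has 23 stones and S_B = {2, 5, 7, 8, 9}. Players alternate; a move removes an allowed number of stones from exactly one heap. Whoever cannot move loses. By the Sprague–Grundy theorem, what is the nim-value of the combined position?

Heap A, S = {1, 6, 7, 8}:
n :  0  1  2  3  4  5  6  7  8  9 10 11
G :  0  1  0  1  0  1  2  3  2  3  2  3
G_A(11) = 3.
Heap B, S = {2, 5, 7, 8, 9}:
G(0) = 0
G(1) = mex{} = 0
G(2) = mex{0} = 1
G(3) = mex{0} = 1
G(4) = mex{1} = 0
G(5) = mex{1,0} = 2
G(6) = mex{0,0} = 1
G(7) = mex{2,1,0} = 3
G(8) = mex{1,1,0,0} = 2
G(9) = mex{3,0,1,0,0} = 2
G(10) = mex{2,2,1,1,0} = 3
G(11) = mex{2,1,0,1,1} = 3
G(12) = mex{3,3,2,0,1} = 4
G(13) = mex{3,2,1,2,0} = 4
G(14) = mex{4,2,3,1,2} = 0
G(15) = mex{4,3,2,3,1} = 0
G(16) = mex{0,3,2,2,3} = 1
G(17) = mex{0,4,3,2,2} = 1
G(18) = mex{1,4,3,3,2} = 0
G(19) = mex{1,0,4,3,3} = 2
G(20) = mex{0,0,4,4,3} = 1
G(21) = mex{2,1,0,4,4} = 3
G(22) = mex{1,1,0,0,4} = 2
G(23) = mex{3,0,1,0,0} = 2
G_B(23) = 2.
Combined Grundy value = 3 ⊕ 2 = 1.

1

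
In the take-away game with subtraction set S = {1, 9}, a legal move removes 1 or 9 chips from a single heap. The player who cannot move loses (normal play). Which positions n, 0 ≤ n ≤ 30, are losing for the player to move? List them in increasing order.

0, 2, 4, 6, 8, 10, 12, 14, 16, 18, 20, 22, 24, 26, 28, 30

n :  0  1  2  3  4  5  6  7  8  9 10 11 12 13 14 15 16 17 18 19 20 21 22 23 24 25 26 27 28 29 30
G :  0  1  0  1  0  1  0  1  0  1  0  1  0  1  0  1  0  1  0  1  0  1  0  1  0  1  0  1  0  1  0
P-positions are exactly the n with G(n) = 0.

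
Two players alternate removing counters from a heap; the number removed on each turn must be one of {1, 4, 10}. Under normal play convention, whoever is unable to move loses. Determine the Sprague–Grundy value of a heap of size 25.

G(0) = 0
G(1) = mex{0} = 1
G(2) = mex{1} = 0
G(3) = mex{0} = 1
G(4) = mex{1,0} = 2
G(5) = mex{2,1} = 0
G(6) = mex{0,0} = 1
G(7) = mex{1,1} = 0
G(8) = mex{0,2} = 1
G(9) = mex{1,0} = 2
G(10) = mex{2,1,0} = 3
G(11) = mex{3,0,1} = 2
G(12) = mex{2,1,0} = 3
G(13) = mex{3,2,1} = 0
G(14) = mex{0,3,2} = 1
G(15) = mex{1,2,0} = 3
G(16) = mex{3,3,1} = 0
G(17) = mex{0,0,0} = 1
G(18) = mex{1,1,1} = 0
G(19) = mex{0,3,2} = 1
G(20) = mex{1,0,3} = 2
G(21) = mex{2,1,2} = 0
G(22) = mex{0,0,3} = 1
G(23) = mex{1,1,0} = 2
G(24) = mex{2,2,1} = 0
G(25) = mex{0,0,3} = 1

1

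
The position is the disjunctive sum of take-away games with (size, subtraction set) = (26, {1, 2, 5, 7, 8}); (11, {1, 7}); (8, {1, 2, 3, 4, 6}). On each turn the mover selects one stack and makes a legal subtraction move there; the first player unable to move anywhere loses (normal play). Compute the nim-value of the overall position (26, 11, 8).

Stack A, S = {1, 2, 5, 7, 8}:
n :  0  1  2  3  4  5  6  7  8  9 10 11 12 13 14 15 16 17 18 19 20 21 22 23 24 25 26
G :  0  1  2  0  1  2  0  1  2  0  1  2  0  1  2  0  1  2  0  1  2  0  1  2  0  1  2
G_A(26) = 2.
Stack B, S = {1, 7}:
n :  0  1  2  3  4  5  6  7  8  9 10 11
G :  0  1  0  1  0  1  0  1  0  1  0  1
G_B(11) = 1.
Stack C, S = {1, 2, 3, 4, 6}:
n : 0 1 2 3 4 5 6 7 8
G : 0 1 2 3 4 0 1 2 3
G_C(8) = 3.
Combined Grundy value = 2 ⊕ 1 ⊕ 3 = 0.

0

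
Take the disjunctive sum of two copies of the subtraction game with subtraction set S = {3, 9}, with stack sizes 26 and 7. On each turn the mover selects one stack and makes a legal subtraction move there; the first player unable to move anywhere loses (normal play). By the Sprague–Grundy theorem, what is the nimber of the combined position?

0

All stacks use S = {3, 9}:
n :  0  1  2  3  4  5  6  7  8  9 10 11 12 13 14 15 16 17 18 19 20 21 22 23 24 25 26
G :  0  0  0  1  1  1  0  0  0  1  1  1  0  0  0  1  1  1  0  0  0  1  1  1  0  0  0
Stack A: G(26) = 0.
Stack B: G(7) = 0.
Combined Grundy value = 0 ⊕ 0 = 0.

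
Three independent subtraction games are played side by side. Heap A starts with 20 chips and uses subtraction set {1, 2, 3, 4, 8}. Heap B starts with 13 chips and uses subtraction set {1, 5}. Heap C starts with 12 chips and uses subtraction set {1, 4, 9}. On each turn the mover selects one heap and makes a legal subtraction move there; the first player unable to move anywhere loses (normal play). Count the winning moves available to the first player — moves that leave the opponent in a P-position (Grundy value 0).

6

Heap A, S = {1, 2, 3, 4, 8}:
G(0) = 0
G(1) = mex{0} = 1
G(2) = mex{1,0} = 2
G(3) = mex{2,1,0} = 3
G(4) = mex{3,2,1,0} = 4
G(5) = mex{4,3,2,1} = 0
G(6) = mex{0,4,3,2} = 1
G(7) = mex{1,0,4,3} = 2
G(8) = mex{2,1,0,4,0} = 3
G(9) = mex{3,2,1,0,1} = 4
G(10) = mex{4,3,2,1,2} = 0
G(11) = mex{0,4,3,2,3} = 1
G(12) = mex{1,0,4,3,4} = 2
G(13) = mex{2,1,0,4,0} = 3
G(14) = mex{3,2,1,0,1} = 4
G(15) = mex{4,3,2,1,2} = 0
G(16) = mex{0,4,3,2,3} = 1
G(17) = mex{1,0,4,3,4} = 2
G(18) = mex{2,1,0,4,0} = 3
G(19) = mex{3,2,1,0,1} = 4
G(20) = mex{4,3,2,1,2} = 0
G_A(20) = 0.
Heap B, S = {1, 5}:
G(0) = 0
G(1) = mex{0} = 1
G(2) = mex{1} = 0
G(3) = mex{0} = 1
G(4) = mex{1} = 0
G(5) = mex{0,0} = 1
G(6) = mex{1,1} = 0
G(7) = mex{0,0} = 1
G(8) = mex{1,1} = 0
G(9) = mex{0,0} = 1
G(10) = mex{1,1} = 0
G(11) = mex{0,0} = 1
G(12) = mex{1,1} = 0
G(13) = mex{0,0} = 1
G_B(13) = 1.
Heap C, S = {1, 4, 9}:
G(0) = 0
G(1) = mex{0} = 1
G(2) = mex{1} = 0
G(3) = mex{0} = 1
G(4) = mex{1,0} = 2
G(5) = mex{2,1} = 0
G(6) = mex{0,0} = 1
G(7) = mex{1,1} = 0
G(8) = mex{0,2} = 1
G(9) = mex{1,0,0} = 2
G(10) = mex{2,1,1} = 0
G(11) = mex{0,0,0} = 1
G(12) = mex{1,1,1} = 0
G_C(12) = 0.
Combined Grundy value = 0 ⊕ 1 ⊕ 0 = 1.
A winning move leaves total XOR = 0, i.e. changes one component's Grundy value g to g ⊕ X where X is the current total.
Heap A: need g' = 0⊕1 = 1. Options: 20−1→G=4, 20−2→G=3, 20−3→G=2, 20−4→G=1, 20−8→G=2. Hits: 1.
Heap B: need g' = 1⊕1 = 0. Options: 13−1→G=0, 13−5→G=0. Hits: 2.
Heap C: need g' = 0⊕1 = 1. Options: 12−1→G=1, 12−4→G=1, 12−9→G=1. Hits: 3.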